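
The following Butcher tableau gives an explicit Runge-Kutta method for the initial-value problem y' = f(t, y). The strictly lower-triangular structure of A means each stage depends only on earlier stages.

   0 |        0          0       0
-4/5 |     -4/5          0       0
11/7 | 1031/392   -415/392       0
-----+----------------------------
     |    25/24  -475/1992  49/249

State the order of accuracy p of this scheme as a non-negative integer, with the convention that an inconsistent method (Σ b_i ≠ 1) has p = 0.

b = (25/24, -475/1992, 49/249)
c = (0, -4/5, 11/7)
Ac = (0, 0, 83/98)
Σ b_i: 25/24·1 + (-475/1992)·1 + 49/249·1 = 1 ✓
b·c: (-475/1992)·(-4/5) + 49/249·11/7 = 1/2 ✓
b·c²: (-475/1992)·16/25 + 49/249·121/49 = 1/3 ✓
b·Ac: 49/249·83/98 = 1/6 ✓; 3 stages ⇒ order 3.

3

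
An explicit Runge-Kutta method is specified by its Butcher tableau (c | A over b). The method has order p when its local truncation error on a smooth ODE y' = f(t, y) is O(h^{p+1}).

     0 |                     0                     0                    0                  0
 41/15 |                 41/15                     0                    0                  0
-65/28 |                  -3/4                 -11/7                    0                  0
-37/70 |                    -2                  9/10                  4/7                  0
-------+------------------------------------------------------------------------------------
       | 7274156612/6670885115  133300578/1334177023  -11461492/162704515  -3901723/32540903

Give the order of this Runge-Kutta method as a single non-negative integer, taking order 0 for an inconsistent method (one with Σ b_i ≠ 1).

b = (7274156612/6670885115, 133300578/1334177023, -11461492/162704515, -3901723/32540903)
c = (0, 41/15, -65/28, -37/70)
Ac = (0, 0, -451/105, 2777/2450)
Σ b_i: 7274156612/6670885115·1 + 133300578/1334177023·1 + (-11461492/162704515)·1 + (-3901723/32540903)·1 = 1 ✓
b·c: 133300578/1334177023·41/15 + (-11461492/162704515)·(-65/28) + (-3901723/32540903)·(-37/70) = 1/2 ✓
b·c²: 133300578/1334177023·1681/225 + (-11461492/162704515)·4225/784 + (-3901723/32540903)·1369/4900 = 1/3 ✓
b·Ac: (-11461492/162704515)·(-451/105) + (-3901723/32540903)·2777/2450 = 1/6 ✓
b·c³: 133300578/1334177023·68921/3375 + (-11461492/162704515)·(-274625/21952) + (-3901723/32540903)·(-50653/343000) = 344329126313/117147250800 ≠ 1/4 ⇒ order 3.
b·(c∘Ac): (-11461492/162704515)·5863/588 + (-3901723/32540903)·(-102749/171500) = -215450671831/341679481500 ≠ 1/8
b·Ac²: (-11461492/162704515)·(-18491/1575) + (-3901723/32540903)·1681291/171500 = -14285905273/41001537780 ≠ 1/12
b·A²c: (-3901723/32540903)·(-1804/735) = 143647108/488113545 ≠ 1/24

3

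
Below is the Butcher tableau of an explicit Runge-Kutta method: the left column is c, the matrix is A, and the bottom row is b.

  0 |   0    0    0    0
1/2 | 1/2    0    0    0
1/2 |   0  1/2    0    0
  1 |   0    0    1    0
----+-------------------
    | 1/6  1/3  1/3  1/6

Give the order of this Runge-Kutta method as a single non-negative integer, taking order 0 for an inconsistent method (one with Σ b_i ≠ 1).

b = (1/6, 1/3, 1/3, 1/6)
c = (0, 1/2, 1/2, 1)
Ac = (0, 0, 1/4, 1/2)
Σ b_i: 1/6·1 + 1/3·1 + 1/3·1 + 1/6·1 = 1 ✓
b·c: 1/3·1/2 + 1/3·1/2 + 1/6·1 = 1/2 ✓
b·c²: 1/3·1/4 + 1/3·1/4 + 1/6·1 = 1/3 ✓
b·Ac: 1/3·1/4 + 1/6·1/2 = 1/6 ✓
b·c³: 1/3·1/8 + 1/3·1/8 + 1/6·1 = 1/4 ✓
b·(c∘Ac): 1/3·1/8 + 1/6·1/2 = 1/8 ✓
b·Ac²: 1/3·1/8 + 1/6·1/4 = 1/12 ✓
b·A²c: 1/6·1/4 = 1/24 ✓; 4 stages ⇒ order 4.

4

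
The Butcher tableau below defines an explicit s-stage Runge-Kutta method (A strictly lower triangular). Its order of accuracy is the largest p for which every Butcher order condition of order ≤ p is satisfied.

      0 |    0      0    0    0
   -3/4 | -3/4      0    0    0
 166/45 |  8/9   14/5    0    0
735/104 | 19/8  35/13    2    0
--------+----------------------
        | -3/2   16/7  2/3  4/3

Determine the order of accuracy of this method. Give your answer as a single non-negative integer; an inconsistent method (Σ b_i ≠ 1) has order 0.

b = (-3/2, 16/7, 2/3, 4/3)
c = (0, -3/4, 166/45, 735/104)
Ac = (0, 0, -21/10, 12539/2340)
Σ b_i: (-3/2)·1 + 16/7·1 + 2/3·1 + 4/3·1 = 39/14 ≠ 1 ⇒ order 0.

0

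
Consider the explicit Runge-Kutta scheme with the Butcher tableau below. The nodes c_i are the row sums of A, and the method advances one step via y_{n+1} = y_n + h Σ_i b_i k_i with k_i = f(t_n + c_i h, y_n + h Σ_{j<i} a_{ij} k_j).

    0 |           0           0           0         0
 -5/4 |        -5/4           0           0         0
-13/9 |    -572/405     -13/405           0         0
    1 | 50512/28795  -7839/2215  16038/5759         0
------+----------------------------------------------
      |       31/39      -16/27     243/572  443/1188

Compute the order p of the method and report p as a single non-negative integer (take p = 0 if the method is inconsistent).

b = (31/39, -16/27, 243/572, 443/1188)
c = (0, -5/4, -13/9, 1)
Ac = (0, 0, 13/324, 711/1772)
Σ b_i: 31/39·1 + (-16/27)·1 + 243/572·1 + 443/1188·1 = 1 ✓
b·c: (-16/27)·(-5/4) + 243/572·(-13/9) + 443/1188·1 = 1/2 ✓
b·c²: (-16/27)·25/16 + 243/572·169/81 + 443/1188·1 = 1/3 ✓
b·Ac: 243/572·13/324 + 443/1188·711/1772 = 1/6 ✓
b·c³: (-16/27)·(-125/64) + 243/572·(-2197/729) + 443/1188·1 = 1/4 ✓
b·(c∘Ac): 243/572·(-169/2916) + 443/1188·711/1772 = 1/8 ✓
b·Ac²: 243/572·(-65/1296) + 443/1188·1989/7088 = 1/12 ✓
b·A²c: 443/1188·99/886 = 1/24 ✓; 4 stages ⇒ order 4.

4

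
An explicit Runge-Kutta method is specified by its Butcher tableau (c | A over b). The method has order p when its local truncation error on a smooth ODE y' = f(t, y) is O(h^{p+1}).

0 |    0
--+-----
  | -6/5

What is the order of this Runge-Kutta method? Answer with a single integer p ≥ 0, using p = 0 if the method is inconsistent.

b = (-6/5)
c = (0)
Σ b_i: (-6/5)·1 = -6/5 ≠ 1 ⇒ order 0.

0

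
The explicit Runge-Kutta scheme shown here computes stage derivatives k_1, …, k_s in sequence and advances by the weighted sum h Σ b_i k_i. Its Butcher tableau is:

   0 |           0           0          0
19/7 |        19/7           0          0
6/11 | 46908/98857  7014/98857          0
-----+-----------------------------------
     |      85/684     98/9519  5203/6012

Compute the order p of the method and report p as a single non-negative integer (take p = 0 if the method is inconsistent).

3

b = (85/684, 98/9519, 5203/6012)
c = (0, 19/7, 6/11)
Ac = (0, 0, 1002/5203)
Σ b_i: 85/684·1 + 98/9519·1 + 5203/6012·1 = 1 ✓
b·c: 98/9519·19/7 + 5203/6012·6/11 = 1/2 ✓
b·c²: 98/9519·361/49 + 5203/6012·36/121 = 1/3 ✓
b·Ac: 5203/6012·1002/5203 = 1/6 ✓; 3 stages ⇒ order 3.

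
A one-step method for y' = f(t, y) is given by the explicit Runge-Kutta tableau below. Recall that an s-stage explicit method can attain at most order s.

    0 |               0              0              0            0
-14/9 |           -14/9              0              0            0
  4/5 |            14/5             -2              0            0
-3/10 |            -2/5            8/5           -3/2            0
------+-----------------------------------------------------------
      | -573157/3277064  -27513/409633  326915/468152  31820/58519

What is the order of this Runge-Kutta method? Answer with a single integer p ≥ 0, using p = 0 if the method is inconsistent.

b = (-573157/3277064, -27513/409633, 326915/468152, 31820/58519)
c = (0, -14/9, 4/5, -3/10)
Ac = (0, 0, 28/9, -166/45)
Σ b_i: (-573157/3277064)·1 + (-27513/409633)·1 + 326915/468152·1 + 31820/58519·1 = 1 ✓
b·c: (-27513/409633)·(-14/9) + 326915/468152·4/5 + 31820/58519·(-3/10) = 1/2 ✓
b·c²: (-27513/409633)·196/81 + 326915/468152·16/25 + 31820/58519·9/100 = 1/3 ✓
b·Ac: 326915/468152·28/9 + 31820/58519·(-166/45) = 1/6 ✓
b·c³: (-27513/409633)·(-2744/729) + 326915/468152·64/125 + 31820/58519·(-27/1000) = 47058017/79000650 ≠ 1/4 ⇒ order 3.
b·(c∘Ac): 326915/468152·112/45 + 31820/58519·83/75 = 6161446/2633355 ≠ 1/8
b·Ac²: 326915/468152·(-392/81) + 31820/58519·5896/2025 = -14190677/7900065 ≠ 1/12
b·A²c: 31820/58519·(-14/3) = -445480/175557 ≠ 1/24

3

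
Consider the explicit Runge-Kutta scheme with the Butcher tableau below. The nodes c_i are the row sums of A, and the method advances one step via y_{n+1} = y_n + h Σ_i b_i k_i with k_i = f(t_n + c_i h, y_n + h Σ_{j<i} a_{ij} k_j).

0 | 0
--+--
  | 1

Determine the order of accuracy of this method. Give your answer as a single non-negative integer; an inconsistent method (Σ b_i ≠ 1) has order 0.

1

b = (1)
c = (0)
Σ b_i: 1·1 = 1 ✓; 1 stage ⇒ order 1.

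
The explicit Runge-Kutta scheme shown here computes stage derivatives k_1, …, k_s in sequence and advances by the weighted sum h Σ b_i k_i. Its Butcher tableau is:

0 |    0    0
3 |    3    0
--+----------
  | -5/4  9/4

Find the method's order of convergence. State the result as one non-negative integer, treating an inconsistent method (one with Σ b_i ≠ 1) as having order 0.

1

b = (-5/4, 9/4)
c = (0, 3)
Σ b_i: (-5/4)·1 + 9/4·1 = 1 ✓
b·c: 9/4·3 = 27/4 ≠ 1/2 ⇒ order 1.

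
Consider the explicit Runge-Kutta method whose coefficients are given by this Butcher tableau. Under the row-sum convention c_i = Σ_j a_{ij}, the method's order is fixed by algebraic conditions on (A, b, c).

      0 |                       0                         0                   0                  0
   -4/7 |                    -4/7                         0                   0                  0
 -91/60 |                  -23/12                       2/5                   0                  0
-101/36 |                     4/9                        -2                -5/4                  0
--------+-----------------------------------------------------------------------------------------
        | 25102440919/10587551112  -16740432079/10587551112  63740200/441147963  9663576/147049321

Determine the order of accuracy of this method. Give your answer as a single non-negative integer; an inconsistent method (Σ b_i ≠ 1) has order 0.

3

b = (25102440919/10587551112, -16740432079/10587551112, 63740200/441147963, 9663576/147049321)
c = (0, -4/7, -91/60, -101/36)
Ac = (0, 0, -8/35, 1021/336)
Σ b_i: 25102440919/10587551112·1 + (-16740432079/10587551112)·1 + 63740200/441147963·1 + 9663576/147049321·1 = 1 ✓
b·c: (-16740432079/10587551112)·(-4/7) + 63740200/441147963·(-91/60) + 9663576/147049321·(-101/36) = 1/2 ✓
b·c²: (-16740432079/10587551112)·16/49 + 63740200/441147963·8281/3600 + 9663576/147049321·10201/1296 = 1/3 ✓
b·Ac: 63740200/441147963·(-8/35) + 9663576/147049321·1021/336 = 1/6 ✓
b·c³: (-16740432079/10587551112)·(-64/343) + 63740200/441147963·(-753571/216000) + 9663576/147049321·(-1030301/46656) = -8305698252233/5002617900420 ≠ 1/4 ⇒ order 3.
b·(c∘Ac): 63740200/441147963·26/75 + 9663576/147049321·(-103121/12096) = -37809338281/74112857784 ≠ 1/8
b·Ac²: 63740200/441147963·32/245 + 9663576/147049321·(-497929/141120) = -8770148701/41173809880 ≠ 1/12
b·A²c: 9663576/147049321·2/7 = 19327152/1029345247 ≠ 1/24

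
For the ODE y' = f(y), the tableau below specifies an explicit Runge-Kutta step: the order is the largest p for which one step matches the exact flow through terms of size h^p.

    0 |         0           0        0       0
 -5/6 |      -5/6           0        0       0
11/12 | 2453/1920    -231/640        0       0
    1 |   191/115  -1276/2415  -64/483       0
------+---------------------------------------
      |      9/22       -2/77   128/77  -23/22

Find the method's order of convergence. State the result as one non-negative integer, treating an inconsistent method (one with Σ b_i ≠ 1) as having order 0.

b = (9/22, -2/77, 128/77, -23/22)
c = (0, -5/6, 11/12, 1)
Ac = (0, 0, 77/256, 22/69)
Σ b_i: 9/22·1 + (-2/77)·1 + 128/77·1 + (-23/22)·1 = 1 ✓
b·c: (-2/77)·(-5/6) + 128/77·11/12 + (-23/22)·1 = 1/2 ✓
b·c²: (-2/77)·25/36 + 128/77·121/144 + (-23/22)·1 = 1/3 ✓
b·Ac: 128/77·77/256 + (-23/22)·22/69 = 1/6 ✓
b·c³: (-2/77)·(-125/216) + 128/77·1331/1728 + (-23/22)·1 = 1/4 ✓
b·(c∘Ac): 128/77·847/3072 + (-23/22)·22/69 = 1/8 ✓
b·Ac²: 128/77·(-385/1536) + (-23/22)·(-11/23) = 1/12 ✓
b·A²c: (-23/22)·(-11/276) = 1/24 ✓; 4 stages ⇒ order 4.

4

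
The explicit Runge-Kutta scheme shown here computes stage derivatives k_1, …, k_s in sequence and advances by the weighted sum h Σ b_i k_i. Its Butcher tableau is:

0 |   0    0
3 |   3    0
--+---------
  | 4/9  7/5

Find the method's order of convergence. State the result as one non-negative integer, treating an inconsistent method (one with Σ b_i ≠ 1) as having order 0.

0

b = (4/9, 7/5)
c = (0, 3)
Σ b_i: 4/9·1 + 7/5·1 = 83/45 ≠ 1 ⇒ order 0.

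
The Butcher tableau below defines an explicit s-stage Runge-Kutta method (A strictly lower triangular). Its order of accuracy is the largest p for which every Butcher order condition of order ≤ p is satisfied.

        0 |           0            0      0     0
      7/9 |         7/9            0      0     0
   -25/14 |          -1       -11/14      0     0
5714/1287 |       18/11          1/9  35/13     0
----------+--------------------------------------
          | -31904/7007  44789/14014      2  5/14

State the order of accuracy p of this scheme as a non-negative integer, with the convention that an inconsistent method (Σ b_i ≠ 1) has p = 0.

b = (-31904/7007, 44789/14014, 2, 5/14)
c = (0, 7/9, -25/14, 5714/1287)
Ac = (0, 0, -11/18, -9943/2106)
Σ b_i: (-31904/7007)·1 + 44789/14014·1 + 2·1 + 5/14·1 = 1 ✓
b·c: 44789/14014·7/9 + 2·(-25/14) + 5/14·5714/1287 = 1/2 ✓
b·c²: 44789/14014·49/81 + 2·625/196 + 5/14·32649796/1656369 = 415301668/27054027 ≠ 1/3 ⇒ order 2.
b·Ac: 2·(-11/18) + 5/14·(-9943/2106) = -85751/29484 ≠ 1/6

2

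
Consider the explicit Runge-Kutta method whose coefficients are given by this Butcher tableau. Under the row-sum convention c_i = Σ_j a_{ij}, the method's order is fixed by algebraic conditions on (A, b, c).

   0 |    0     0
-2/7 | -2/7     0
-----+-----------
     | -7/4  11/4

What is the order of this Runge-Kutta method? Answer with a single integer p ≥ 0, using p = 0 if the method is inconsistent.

b = (-7/4, 11/4)
c = (0, -2/7)
Σ b_i: (-7/4)·1 + 11/4·1 = 1 ✓
b·c: 11/4·(-2/7) = -11/14 ≠ 1/2 ⇒ order 1.

1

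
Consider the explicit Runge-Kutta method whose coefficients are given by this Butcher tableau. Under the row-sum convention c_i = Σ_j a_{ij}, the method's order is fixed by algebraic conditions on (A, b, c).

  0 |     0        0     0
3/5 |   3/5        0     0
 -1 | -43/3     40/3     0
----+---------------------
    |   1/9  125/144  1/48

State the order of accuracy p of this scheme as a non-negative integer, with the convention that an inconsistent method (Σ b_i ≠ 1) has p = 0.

b = (1/9, 125/144, 1/48)
c = (0, 3/5, -1)
Ac = (0, 0, 8)
Σ b_i: 1/9·1 + 125/144·1 + 1/48·1 = 1 ✓
b·c: 125/144·3/5 + 1/48·(-1) = 1/2 ✓
b·c²: 125/144·9/25 + 1/48·1 = 1/3 ✓
b·Ac: 1/48·8 = 1/6 ✓; 3 stages ⇒ order 3.

3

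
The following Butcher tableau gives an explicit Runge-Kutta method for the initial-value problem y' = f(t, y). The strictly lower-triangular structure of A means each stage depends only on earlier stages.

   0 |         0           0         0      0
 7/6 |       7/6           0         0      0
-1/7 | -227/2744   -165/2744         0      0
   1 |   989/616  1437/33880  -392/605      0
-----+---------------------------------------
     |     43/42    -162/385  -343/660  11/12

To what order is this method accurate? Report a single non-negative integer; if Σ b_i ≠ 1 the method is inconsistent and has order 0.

4

b = (43/42, -162/385, -343/660, 11/12)
c = (0, 7/6, -1/7, 1)
Ac = (0, 0, -55/784, 25/176)
Σ b_i: 43/42·1 + (-162/385)·1 + (-343/660)·1 + 11/12·1 = 1 ✓
b·c: (-162/385)·7/6 + (-343/660)·(-1/7) + 11/12·1 = 1/2 ✓
b·c²: (-162/385)·49/36 + (-343/660)·1/49 + 11/12·1 = 1/3 ✓
b·Ac: (-343/660)·(-55/784) + 11/12·25/176 = 1/6 ✓
b·c³: (-162/385)·343/216 + (-343/660)·(-1/343) + 11/12·1 = 1/4 ✓
b·(c∘Ac): (-343/660)·55/5488 + 11/12·25/176 = 1/8 ✓
b·Ac²: (-343/660)·(-55/672) + 11/12·47/1056 = 1/12 ✓
b·A²c: 11/12·1/22 = 1/24 ✓; 4 stages ⇒ order 4.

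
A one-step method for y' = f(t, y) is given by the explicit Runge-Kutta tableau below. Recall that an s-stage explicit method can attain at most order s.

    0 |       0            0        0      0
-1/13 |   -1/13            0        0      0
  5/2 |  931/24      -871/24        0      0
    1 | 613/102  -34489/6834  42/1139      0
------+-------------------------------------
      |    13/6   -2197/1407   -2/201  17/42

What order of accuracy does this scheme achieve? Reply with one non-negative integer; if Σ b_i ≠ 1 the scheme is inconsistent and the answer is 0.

b = (13/6, -2197/1407, -2/201, 17/42)
c = (0, -1/13, 5/2, 1)
Ac = (0, 0, 67/24, 49/102)
Σ b_i: 13/6·1 + (-2197/1407)·1 + (-2/201)·1 + 17/42·1 = 1 ✓
b·c: (-2197/1407)·(-1/13) + (-2/201)·5/2 + 17/42·1 = 1/2 ✓
b·c²: (-2197/1407)·1/169 + (-2/201)·25/4 + 17/42·1 = 1/3 ✓
b·Ac: (-2/201)·67/24 + 17/42·49/102 = 1/6 ✓
b·c³: (-2197/1407)·(-1/2197) + (-2/201)·125/8 + 17/42·1 = 1/4 ✓
b·(c∘Ac): (-2/201)·335/48 + 17/42·49/102 = 1/8 ✓
b·Ac²: (-2/201)·(-67/312) + 17/42·133/663 = 1/12 ✓
b·A²c: 17/42·7/68 = 1/24 ✓; 4 stages ⇒ order 4.

4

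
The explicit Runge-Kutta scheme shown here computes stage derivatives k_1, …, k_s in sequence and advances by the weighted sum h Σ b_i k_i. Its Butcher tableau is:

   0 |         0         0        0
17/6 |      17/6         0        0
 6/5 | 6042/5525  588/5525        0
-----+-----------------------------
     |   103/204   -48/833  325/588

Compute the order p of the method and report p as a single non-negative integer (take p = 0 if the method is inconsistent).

b = (103/204, -48/833, 325/588)
c = (0, 17/6, 6/5)
Ac = (0, 0, 98/325)
Σ b_i: 103/204·1 + (-48/833)·1 + 325/588·1 = 1 ✓
b·c: (-48/833)·17/6 + 325/588·6/5 = 1/2 ✓
b·c²: (-48/833)·289/36 + 325/588·36/25 = 1/3 ✓
b·Ac: 325/588·98/325 = 1/6 ✓; 3 stages ⇒ order 3.

3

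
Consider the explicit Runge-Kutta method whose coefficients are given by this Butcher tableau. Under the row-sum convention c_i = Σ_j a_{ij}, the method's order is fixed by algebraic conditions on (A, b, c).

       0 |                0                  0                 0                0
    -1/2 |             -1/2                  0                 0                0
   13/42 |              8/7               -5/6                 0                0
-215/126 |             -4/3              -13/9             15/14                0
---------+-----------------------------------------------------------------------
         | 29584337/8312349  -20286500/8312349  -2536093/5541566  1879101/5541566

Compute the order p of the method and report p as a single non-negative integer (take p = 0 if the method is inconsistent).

3

b = (29584337/8312349, -20286500/8312349, -2536093/5541566, 1879101/5541566)
c = (0, -1/2, 13/42, -215/126)
Ac = (0, 0, 5/12, 1859/1764)
Σ b_i: 29584337/8312349·1 + (-20286500/8312349)·1 + (-2536093/5541566)·1 + 1879101/5541566·1 = 1 ✓
b·c: (-20286500/8312349)·(-1/2) + (-2536093/5541566)·13/42 + 1879101/5541566·(-215/126) = 1/2 ✓
b·c²: (-20286500/8312349)·1/4 + (-2536093/5541566)·169/1764 + 1879101/5541566·46225/15876 = 1/3 ✓
b·Ac: (-2536093/5541566)·5/12 + 1879101/5541566·1859/1764 = 1/6 ✓
b·c³: (-20286500/8312349)·(-1/8) + (-2536093/5541566)·2197/74088 + 1879101/5541566·(-9938375/2000376) = -17510124631/12568271688 ≠ 1/4 ⇒ order 3.
b·(c∘Ac): (-2536093/5541566)·65/504 + 1879101/5541566·(-399685/222264) = -103772435/155163848 ≠ 1/8
b·Ac²: (-2536093/5541566)·(-5/24) + 1879101/5541566·(-6383/24696) = 3584683/465491544 ≠ 1/12
b·A²c: 1879101/5541566·25/56 = 6711075/44332528 ≠ 1/24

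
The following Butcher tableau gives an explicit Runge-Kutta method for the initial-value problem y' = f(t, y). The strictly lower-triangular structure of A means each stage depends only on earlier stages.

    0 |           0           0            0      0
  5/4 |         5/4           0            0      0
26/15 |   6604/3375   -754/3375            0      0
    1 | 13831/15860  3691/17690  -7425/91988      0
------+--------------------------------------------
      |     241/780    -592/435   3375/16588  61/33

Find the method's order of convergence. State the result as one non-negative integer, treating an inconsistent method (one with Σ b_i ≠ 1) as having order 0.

b = (241/780, -592/435, 3375/16588, 61/33)
c = (0, 5/4, 26/15, 1)
Ac = (0, 0, -377/1350, 59/488)
Σ b_i: 241/780·1 + (-592/435)·1 + 3375/16588·1 + 61/33·1 = 1 ✓
b·c: (-592/435)·5/4 + 3375/16588·26/15 + 61/33·1 = 1/2 ✓
b·c²: (-592/435)·25/16 + 3375/16588·676/225 + 61/33·1 = 1/3 ✓
b·Ac: 3375/16588·(-377/1350) + 61/33·59/488 = 1/6 ✓
b·c³: (-592/435)·125/64 + 3375/16588·17576/3375 + 61/33·1 = 1/4 ✓
b·(c∘Ac): 3375/16588·(-4901/10125) + 61/33·59/488 = 1/8 ✓
b·Ac²: 3375/16588·(-377/1080) + 61/33·163/1952 = 1/12 ✓
b·A²c: 61/33·11/488 = 1/24 ✓; 4 stages ⇒ order 4.

4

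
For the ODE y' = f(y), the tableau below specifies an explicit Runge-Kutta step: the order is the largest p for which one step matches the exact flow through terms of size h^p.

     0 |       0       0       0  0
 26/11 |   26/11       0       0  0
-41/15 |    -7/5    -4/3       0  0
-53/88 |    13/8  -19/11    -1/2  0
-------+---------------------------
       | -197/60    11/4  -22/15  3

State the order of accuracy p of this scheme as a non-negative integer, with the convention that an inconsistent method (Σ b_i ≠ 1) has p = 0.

b = (-197/60, 11/4, -22/15, 3)
c = (0, 26/11, -41/15, -53/88)
Ac = (0, 0, -104/33, -9859/3630)
Σ b_i: (-197/60)·1 + 11/4·1 + (-22/15)·1 + 3·1 = 1 ✓
b·c: 11/4·26/11 + (-22/15)·(-41/15) + 3·(-53/88) = 172301/19800 ≠ 1/2 ⇒ order 1.

1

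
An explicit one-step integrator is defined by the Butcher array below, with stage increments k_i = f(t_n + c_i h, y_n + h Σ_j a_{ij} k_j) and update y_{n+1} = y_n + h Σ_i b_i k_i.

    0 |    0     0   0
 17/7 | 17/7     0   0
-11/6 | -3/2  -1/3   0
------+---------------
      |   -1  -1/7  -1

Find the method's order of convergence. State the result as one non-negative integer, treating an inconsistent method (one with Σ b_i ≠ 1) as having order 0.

b = (-1, -1/7, -1)
c = (0, 17/7, -11/6)
Ac = (0, 0, -17/21)
Σ b_i: (-1)·1 + (-1/7)·1 + (-1)·1 = -15/7 ≠ 1 ⇒ order 0.

0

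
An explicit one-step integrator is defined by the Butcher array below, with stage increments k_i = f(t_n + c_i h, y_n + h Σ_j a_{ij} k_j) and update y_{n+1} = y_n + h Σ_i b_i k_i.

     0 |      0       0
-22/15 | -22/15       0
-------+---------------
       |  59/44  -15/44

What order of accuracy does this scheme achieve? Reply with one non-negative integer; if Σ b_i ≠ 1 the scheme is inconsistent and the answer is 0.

2

b = (59/44, -15/44)
c = (0, -22/15)
Σ b_i: 59/44·1 + (-15/44)·1 = 1 ✓
b·c: (-15/44)·(-22/15) = 1/2 ✓; 2 stages ⇒ order 2.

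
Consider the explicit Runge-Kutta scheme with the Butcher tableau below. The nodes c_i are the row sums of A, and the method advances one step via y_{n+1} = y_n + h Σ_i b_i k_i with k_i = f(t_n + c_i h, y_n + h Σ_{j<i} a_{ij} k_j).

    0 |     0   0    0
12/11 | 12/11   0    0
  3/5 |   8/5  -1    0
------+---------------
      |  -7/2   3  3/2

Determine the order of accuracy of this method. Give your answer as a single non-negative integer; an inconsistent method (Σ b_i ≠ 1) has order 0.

1

b = (-7/2, 3, 3/2)
c = (0, 12/11, 3/5)
Ac = (0, 0, -12/11)
Σ b_i: (-7/2)·1 + 3·1 + 3/2·1 = 1 ✓
b·c: 3·12/11 + 3/2·3/5 = 459/110 ≠ 1/2 ⇒ order 1.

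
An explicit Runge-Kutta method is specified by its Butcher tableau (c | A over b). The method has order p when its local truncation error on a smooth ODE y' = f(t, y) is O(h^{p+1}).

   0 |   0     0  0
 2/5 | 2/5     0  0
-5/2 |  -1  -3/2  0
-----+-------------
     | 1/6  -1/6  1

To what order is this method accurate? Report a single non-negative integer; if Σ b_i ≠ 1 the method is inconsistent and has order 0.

b = (1/6, -1/6, 1)
c = (0, 2/5, -5/2)
Ac = (0, 0, -3/5)
Σ b_i: 1/6·1 + (-1/6)·1 + 1·1 = 1 ✓
b·c: (-1/6)·2/5 + 1·(-5/2) = -77/30 ≠ 1/2 ⇒ order 1.

1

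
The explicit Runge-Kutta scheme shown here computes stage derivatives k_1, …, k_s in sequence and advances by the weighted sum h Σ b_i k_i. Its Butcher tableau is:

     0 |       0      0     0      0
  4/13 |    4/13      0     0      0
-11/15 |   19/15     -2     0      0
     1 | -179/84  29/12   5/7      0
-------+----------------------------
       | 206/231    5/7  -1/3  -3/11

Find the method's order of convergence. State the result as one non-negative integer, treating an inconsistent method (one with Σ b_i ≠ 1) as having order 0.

1

b = (206/231, 5/7, -1/3, -3/11)
c = (0, 4/13, -11/15, 1)
Ac = (0, 0, -8/13, 20/91)
Σ b_i: 206/231·1 + 5/7·1 + (-1/3)·1 + (-3/11)·1 = 1 ✓
b·c: 5/7·4/13 + (-1/3)·(-11/15) + (-3/11)·1 = 8626/45045 ≠ 1/2 ⇒ order 1.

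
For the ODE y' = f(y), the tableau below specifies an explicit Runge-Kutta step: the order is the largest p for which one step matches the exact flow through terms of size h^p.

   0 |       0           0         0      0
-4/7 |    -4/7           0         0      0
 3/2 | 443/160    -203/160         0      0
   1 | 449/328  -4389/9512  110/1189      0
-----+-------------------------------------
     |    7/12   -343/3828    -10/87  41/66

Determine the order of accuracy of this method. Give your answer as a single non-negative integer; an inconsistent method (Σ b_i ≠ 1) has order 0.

b = (7/12, -343/3828, -10/87, 41/66)
c = (0, -4/7, 3/2, 1)
Ac = (0, 0, 29/40, 33/82)
Σ b_i: 7/12·1 + (-343/3828)·1 + (-10/87)·1 + 41/66·1 = 1 ✓
b·c: (-343/3828)·(-4/7) + (-10/87)·3/2 + 41/66·1 = 1/2 ✓
b·c²: (-343/3828)·16/49 + (-10/87)·9/4 + 41/66·1 = 1/3 ✓
b·Ac: (-10/87)·29/40 + 41/66·33/82 = 1/6 ✓
b·c³: (-343/3828)·(-64/343) + (-10/87)·27/8 + 41/66·1 = 1/4 ✓
b·(c∘Ac): (-10/87)·87/80 + 41/66·33/82 = 1/8 ✓
b·Ac²: (-10/87)·(-29/70) + 41/66·33/574 = 1/12 ✓
b·A²c: 41/66·11/164 = 1/24 ✓; 4 stages ⇒ order 4.

4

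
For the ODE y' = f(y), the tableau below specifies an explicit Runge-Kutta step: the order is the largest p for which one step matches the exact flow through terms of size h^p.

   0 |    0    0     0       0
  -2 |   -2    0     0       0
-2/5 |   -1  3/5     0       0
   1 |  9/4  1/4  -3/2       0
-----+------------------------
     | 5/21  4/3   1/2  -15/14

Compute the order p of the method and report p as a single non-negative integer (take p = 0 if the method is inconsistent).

1

b = (5/21, 4/3, 1/2, -15/14)
c = (0, -2, -2/5, 1)
Ac = (0, 0, -6/5, 1/10)
Σ b_i: 5/21·1 + 4/3·1 + 1/2·1 + (-15/14)·1 = 1 ✓
b·c: 4/3·(-2) + 1/2·(-2/5) + (-15/14)·1 = -827/210 ≠ 1/2 ⇒ order 1.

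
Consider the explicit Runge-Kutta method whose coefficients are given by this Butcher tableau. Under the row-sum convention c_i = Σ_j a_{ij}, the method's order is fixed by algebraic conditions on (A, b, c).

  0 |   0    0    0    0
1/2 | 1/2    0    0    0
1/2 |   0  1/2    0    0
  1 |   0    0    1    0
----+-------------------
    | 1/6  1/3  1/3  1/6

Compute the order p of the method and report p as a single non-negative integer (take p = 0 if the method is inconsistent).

4

b = (1/6, 1/3, 1/3, 1/6)
c = (0, 1/2, 1/2, 1)
Ac = (0, 0, 1/4, 1/2)
Σ b_i: 1/6·1 + 1/3·1 + 1/3·1 + 1/6·1 = 1 ✓
b·c: 1/3·1/2 + 1/3·1/2 + 1/6·1 = 1/2 ✓
b·c²: 1/3·1/4 + 1/3·1/4 + 1/6·1 = 1/3 ✓
b·Ac: 1/3·1/4 + 1/6·1/2 = 1/6 ✓
b·c³: 1/3·1/8 + 1/3·1/8 + 1/6·1 = 1/4 ✓
b·(c∘Ac): 1/3·1/8 + 1/6·1/2 = 1/8 ✓
b·Ac²: 1/3·1/8 + 1/6·1/4 = 1/12 ✓
b·A²c: 1/6·1/4 = 1/24 ✓; 4 stages ⇒ order 4.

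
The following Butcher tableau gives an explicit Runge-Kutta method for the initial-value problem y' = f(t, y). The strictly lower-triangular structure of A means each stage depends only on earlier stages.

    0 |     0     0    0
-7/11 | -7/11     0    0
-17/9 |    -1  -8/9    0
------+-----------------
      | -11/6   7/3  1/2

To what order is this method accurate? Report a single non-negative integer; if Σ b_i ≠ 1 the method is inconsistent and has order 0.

b = (-11/6, 7/3, 1/2)
c = (0, -7/11, -17/9)
Ac = (0, 0, 56/99)
Σ b_i: (-11/6)·1 + 7/3·1 + 1/2·1 = 1 ✓
b·c: 7/3·(-7/11) + 1/2·(-17/9) = -481/198 ≠ 1/2 ⇒ order 1.

1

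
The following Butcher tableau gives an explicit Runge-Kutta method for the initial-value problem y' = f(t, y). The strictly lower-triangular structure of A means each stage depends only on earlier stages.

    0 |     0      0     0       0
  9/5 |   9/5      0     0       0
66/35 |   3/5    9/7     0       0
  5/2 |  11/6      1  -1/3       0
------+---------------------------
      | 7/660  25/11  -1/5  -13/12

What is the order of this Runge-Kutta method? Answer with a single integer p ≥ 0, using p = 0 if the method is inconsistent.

1

b = (7/660, 25/11, -1/5, -13/12)
c = (0, 9/5, 66/35, 5/2)
Ac = (0, 0, 81/35, 41/35)
Σ b_i: 7/660·1 + 25/11·1 + (-1/5)·1 + (-13/12)·1 = 1 ✓
b·c: 25/11·9/5 + (-1/5)·66/35 + (-13/12)·5/2 = 46451/46200 ≠ 1/2 ⇒ order 1.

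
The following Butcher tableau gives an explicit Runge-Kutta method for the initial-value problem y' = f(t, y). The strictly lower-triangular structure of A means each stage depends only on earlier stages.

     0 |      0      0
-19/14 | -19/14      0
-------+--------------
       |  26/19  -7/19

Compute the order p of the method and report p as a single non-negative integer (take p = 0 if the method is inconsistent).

b = (26/19, -7/19)
c = (0, -19/14)
Σ b_i: 26/19·1 + (-7/19)·1 = 1 ✓
b·c: (-7/19)·(-19/14) = 1/2 ✓; 2 stages ⇒ order 2.

2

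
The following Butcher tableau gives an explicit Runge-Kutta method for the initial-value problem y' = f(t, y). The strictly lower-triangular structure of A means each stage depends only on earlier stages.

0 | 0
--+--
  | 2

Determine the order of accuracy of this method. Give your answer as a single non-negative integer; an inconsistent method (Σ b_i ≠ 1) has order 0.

0

b = (2)
c = (0)
Σ b_i: 2·1 = 2 ≠ 1 ⇒ order 0.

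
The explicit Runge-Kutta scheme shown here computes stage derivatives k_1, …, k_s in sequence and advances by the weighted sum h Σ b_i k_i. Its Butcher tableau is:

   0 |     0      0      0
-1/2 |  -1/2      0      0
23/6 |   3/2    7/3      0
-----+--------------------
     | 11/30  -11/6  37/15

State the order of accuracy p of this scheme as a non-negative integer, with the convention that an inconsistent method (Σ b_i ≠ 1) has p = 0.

b = (11/30, -11/6, 37/15)
c = (0, -1/2, 23/6)
Ac = (0, 0, -7/6)
Σ b_i: 11/30·1 + (-11/6)·1 + 37/15·1 = 1 ✓
b·c: (-11/6)·(-1/2) + 37/15·23/6 = 1867/180 ≠ 1/2 ⇒ order 1.

1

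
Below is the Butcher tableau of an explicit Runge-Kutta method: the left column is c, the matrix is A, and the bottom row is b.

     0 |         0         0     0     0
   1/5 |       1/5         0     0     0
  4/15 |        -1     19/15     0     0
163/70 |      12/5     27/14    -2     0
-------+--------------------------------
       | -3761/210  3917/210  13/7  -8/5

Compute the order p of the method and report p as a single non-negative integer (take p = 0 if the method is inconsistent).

b = (-3761/210, 3917/210, 13/7, -8/5)
c = (0, 1/5, 4/15, 163/70)
Ac = (0, 0, 19/75, -31/210)
Σ b_i: (-3761/210)·1 + 3917/210·1 + 13/7·1 + (-8/5)·1 = 1 ✓
b·c: 3917/210·1/5 + 13/7·4/15 + (-8/5)·163/70 = 1/2 ✓
b·c²: 3917/210·1/25 + 13/7·16/225 + (-8/5)·26569/4900 = -859667/110250 ≠ 1/3 ⇒ order 2.
b·Ac: 13/7·19/75 + (-8/5)·(-31/210) = 53/75 ≠ 1/6

2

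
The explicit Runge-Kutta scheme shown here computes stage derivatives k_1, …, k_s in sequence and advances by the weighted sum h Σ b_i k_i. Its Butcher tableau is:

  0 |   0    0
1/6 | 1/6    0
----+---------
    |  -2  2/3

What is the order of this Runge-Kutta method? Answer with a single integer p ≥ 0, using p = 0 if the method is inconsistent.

0

b = (-2, 2/3)
c = (0, 1/6)
Σ b_i: (-2)·1 + 2/3·1 = -4/3 ≠ 1 ⇒ order 0.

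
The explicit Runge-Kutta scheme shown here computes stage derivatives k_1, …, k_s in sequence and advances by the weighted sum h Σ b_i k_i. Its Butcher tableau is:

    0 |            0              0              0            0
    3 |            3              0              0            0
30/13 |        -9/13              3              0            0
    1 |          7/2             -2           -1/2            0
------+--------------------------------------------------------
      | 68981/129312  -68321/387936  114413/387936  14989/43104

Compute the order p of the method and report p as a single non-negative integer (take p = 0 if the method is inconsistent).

3

b = (68981/129312, -68321/387936, 114413/387936, 14989/43104)
c = (0, 3, 30/13, 1)
Ac = (0, 0, 9, -93/13)
Σ b_i: 68981/129312·1 + (-68321/387936)·1 + 114413/387936·1 + 14989/43104·1 = 1 ✓
b·c: (-68321/387936)·3 + 114413/387936·30/13 + 14989/43104·1 = 1/2 ✓
b·c²: (-68321/387936)·9 + 114413/387936·900/169 + 14989/43104·1 = 1/3 ✓
b·Ac: 114413/387936·9 + 14989/43104·(-93/13) = 1/6 ✓
b·c³: (-68321/387936)·27 + 114413/387936·27000/2197 + 14989/43104·1 = -219331/280176 ≠ 1/4 ⇒ order 3.
b·(c∘Ac): 114413/387936·270/13 + 14989/43104·(-93/13) = 52267/14368 ≠ 1/8
b·Ac²: 114413/387936·27 + 14989/43104·(-3492/169) = 145277/186784 ≠ 1/12
b·A²c: 14989/43104·(-9/2) = -44967/28736 ≠ 1/24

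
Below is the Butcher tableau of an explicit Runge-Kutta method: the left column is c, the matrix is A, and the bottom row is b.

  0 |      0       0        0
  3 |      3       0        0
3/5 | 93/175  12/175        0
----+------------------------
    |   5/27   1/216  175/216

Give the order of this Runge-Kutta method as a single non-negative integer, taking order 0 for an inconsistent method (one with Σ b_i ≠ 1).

3

b = (5/27, 1/216, 175/216)
c = (0, 3, 3/5)
Ac = (0, 0, 36/175)
Σ b_i: 5/27·1 + 1/216·1 + 175/216·1 = 1 ✓
b·c: 1/216·3 + 175/216·3/5 = 1/2 ✓
b·c²: 1/216·9 + 175/216·9/25 = 1/3 ✓
b·Ac: 175/216·36/175 = 1/6 ✓; 3 stages ⇒ order 3.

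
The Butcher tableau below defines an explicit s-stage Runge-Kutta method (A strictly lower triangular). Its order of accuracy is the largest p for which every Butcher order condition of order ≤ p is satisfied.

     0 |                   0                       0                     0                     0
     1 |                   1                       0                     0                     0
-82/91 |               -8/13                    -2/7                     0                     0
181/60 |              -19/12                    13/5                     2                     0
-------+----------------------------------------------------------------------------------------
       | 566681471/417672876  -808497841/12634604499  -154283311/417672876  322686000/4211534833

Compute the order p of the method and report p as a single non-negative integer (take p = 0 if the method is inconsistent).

3

b = (566681471/417672876, -808497841/12634604499, -154283311/417672876, 322686000/4211534833)
c = (0, 1, -82/91, 181/60)
Ac = (0, 0, -2/7, 363/455)
Σ b_i: 566681471/417672876·1 + (-808497841/12634604499)·1 + (-154283311/417672876)·1 + 322686000/4211534833·1 = 1 ✓
b·c: (-808497841/12634604499)·1 + (-154283311/417672876)·(-82/91) + 322686000/4211534833·181/60 = 1/2 ✓
b·c²: (-808497841/12634604499)·1 + (-154283311/417672876)·6724/8281 + 322686000/4211534833·32761/3600 = 1/3 ✓
b·Ac: (-154283311/417672876)·(-2/7) + 322686000/4211534833·363/455 = 1/6 ✓
b·c³: (-808497841/12634604499)·1 + (-154283311/417672876)·(-551368/753571) + 322686000/4211534833·5929741/216000 = 87786845261/38008231716 ≠ 1/4 ⇒ order 3.
b·(c∘Ac): (-154283311/417672876)·164/637 + 322686000/4211534833·21901/9100 = 9324457/104418219 ≠ 1/8
b·Ac²: (-154283311/417672876)·(-2/7) + 322686000/4211534833·174893/41405 = 986892341803/2299498018818 ≠ 1/12
b·A²c: 322686000/4211534833·(-4/7) = -184392000/4211534833 ≠ 1/24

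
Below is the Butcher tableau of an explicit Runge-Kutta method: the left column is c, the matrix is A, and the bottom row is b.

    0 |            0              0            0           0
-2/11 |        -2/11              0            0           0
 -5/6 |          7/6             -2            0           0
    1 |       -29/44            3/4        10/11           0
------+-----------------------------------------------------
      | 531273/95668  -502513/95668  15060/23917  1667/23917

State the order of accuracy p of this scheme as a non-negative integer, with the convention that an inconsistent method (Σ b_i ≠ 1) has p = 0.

b = (531273/95668, -502513/95668, 15060/23917, 1667/23917)
c = (0, -2/11, -5/6, 1)
Ac = (0, 0, 4/11, -59/66)
Σ b_i: 531273/95668·1 + (-502513/95668)·1 + 15060/23917·1 + 1667/23917·1 = 1 ✓
b·c: (-502513/95668)·(-2/11) + 15060/23917·(-5/6) + 1667/23917·1 = 1/2 ✓
b·c²: (-502513/95668)·4/121 + 15060/23917·25/36 + 1667/23917·1 = 1/3 ✓
b·Ac: 15060/23917·4/11 + 1667/23917·(-59/66) = 1/6 ✓
b·c³: (-502513/95668)·(-8/1331) + 15060/23917·(-125/216) + 1667/23917·1 = -1246051/4735566 ≠ 1/4 ⇒ order 3.
b·(c∘Ac): 15060/23917·(-10/33) + 1667/23917·(-59/66) = -36323/143502 ≠ 1/8
b·Ac²: 15060/23917·(-8/121) + 1667/23917·1429/2178 = 213503/52091226 ≠ 1/12
b·A²c: 1667/23917·40/121 = 66680/2893957 ≠ 1/24

3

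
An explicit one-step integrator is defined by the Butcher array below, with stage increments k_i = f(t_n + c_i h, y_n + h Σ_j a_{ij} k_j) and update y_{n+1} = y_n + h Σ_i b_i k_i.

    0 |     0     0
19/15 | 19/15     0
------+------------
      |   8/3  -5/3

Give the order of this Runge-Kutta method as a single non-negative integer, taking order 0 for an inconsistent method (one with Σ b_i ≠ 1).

1

b = (8/3, -5/3)
c = (0, 19/15)
Σ b_i: 8/3·1 + (-5/3)·1 = 1 ✓
b·c: (-5/3)·19/15 = -19/9 ≠ 1/2 ⇒ order 1.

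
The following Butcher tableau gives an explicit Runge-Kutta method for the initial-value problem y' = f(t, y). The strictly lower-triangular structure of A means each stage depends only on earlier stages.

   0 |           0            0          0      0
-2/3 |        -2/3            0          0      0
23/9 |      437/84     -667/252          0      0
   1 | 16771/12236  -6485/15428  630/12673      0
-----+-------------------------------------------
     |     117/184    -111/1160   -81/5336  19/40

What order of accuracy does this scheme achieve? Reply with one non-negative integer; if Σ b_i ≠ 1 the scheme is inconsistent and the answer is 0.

4

b = (117/184, -111/1160, -81/5336, 19/40)
c = (0, -2/3, 23/9, 1)
Ac = (0, 0, 667/378, 325/798)
Σ b_i: 117/184·1 + (-111/1160)·1 + (-81/5336)·1 + 19/40·1 = 1 ✓
b·c: (-111/1160)·(-2/3) + (-81/5336)·23/9 + 19/40·1 = 1/2 ✓
b·c²: (-111/1160)·4/9 + (-81/5336)·529/81 + 19/40·1 = 1/3 ✓
b·Ac: (-81/5336)·667/378 + 19/40·325/798 = 1/6 ✓
b·c³: (-111/1160)·(-8/27) + (-81/5336)·12167/729 + 19/40·1 = 1/4 ✓
b·(c∘Ac): (-81/5336)·15341/3402 + 19/40·325/798 = 1/8 ✓
b·Ac²: (-81/5336)·(-667/567) + 19/40·55/399 = 1/12 ✓
b·A²c: 19/40·5/57 = 1/24 ✓; 4 stages ⇒ order 4.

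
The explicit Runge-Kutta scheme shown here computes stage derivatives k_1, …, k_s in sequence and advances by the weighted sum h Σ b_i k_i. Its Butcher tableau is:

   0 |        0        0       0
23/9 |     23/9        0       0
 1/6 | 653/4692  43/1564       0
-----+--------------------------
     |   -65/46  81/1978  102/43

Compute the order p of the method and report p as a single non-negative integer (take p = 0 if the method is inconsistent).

3

b = (-65/46, 81/1978, 102/43)
c = (0, 23/9, 1/6)
Ac = (0, 0, 43/612)
Σ b_i: (-65/46)·1 + 81/1978·1 + 102/43·1 = 1 ✓
b·c: 81/1978·23/9 + 102/43·1/6 = 1/2 ✓
b·c²: 81/1978·529/81 + 102/43·1/36 = 1/3 ✓
b·Ac: 102/43·43/612 = 1/6 ✓; 3 stages ⇒ order 3.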